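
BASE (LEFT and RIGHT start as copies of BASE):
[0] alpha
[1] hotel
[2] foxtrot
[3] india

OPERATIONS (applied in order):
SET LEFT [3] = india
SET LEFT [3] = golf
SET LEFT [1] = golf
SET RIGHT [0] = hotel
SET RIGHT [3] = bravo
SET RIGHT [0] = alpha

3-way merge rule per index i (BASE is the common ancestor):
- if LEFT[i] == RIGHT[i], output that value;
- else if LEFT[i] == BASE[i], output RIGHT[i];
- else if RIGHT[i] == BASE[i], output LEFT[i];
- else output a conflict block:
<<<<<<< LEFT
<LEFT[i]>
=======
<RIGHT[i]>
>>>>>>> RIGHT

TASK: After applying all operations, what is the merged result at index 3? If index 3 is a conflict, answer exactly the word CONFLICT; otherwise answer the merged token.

Answer: CONFLICT

Derivation:
Final LEFT:  [alpha, golf, foxtrot, golf]
Final RIGHT: [alpha, hotel, foxtrot, bravo]
i=0: L=alpha R=alpha -> agree -> alpha
i=1: L=golf, R=hotel=BASE -> take LEFT -> golf
i=2: L=foxtrot R=foxtrot -> agree -> foxtrot
i=3: BASE=india L=golf R=bravo all differ -> CONFLICT
Index 3 -> CONFLICT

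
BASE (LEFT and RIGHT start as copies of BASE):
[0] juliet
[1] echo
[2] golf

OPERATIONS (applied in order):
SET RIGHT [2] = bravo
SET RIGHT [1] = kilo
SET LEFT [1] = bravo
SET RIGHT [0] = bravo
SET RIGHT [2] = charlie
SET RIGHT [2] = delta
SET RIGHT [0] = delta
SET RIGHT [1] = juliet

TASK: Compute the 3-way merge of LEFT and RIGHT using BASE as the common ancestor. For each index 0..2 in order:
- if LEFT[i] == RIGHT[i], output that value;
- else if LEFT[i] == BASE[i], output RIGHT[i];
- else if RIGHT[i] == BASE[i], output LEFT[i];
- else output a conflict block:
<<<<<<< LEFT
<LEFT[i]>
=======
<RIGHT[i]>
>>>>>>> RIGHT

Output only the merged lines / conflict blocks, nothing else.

Final LEFT:  [juliet, bravo, golf]
Final RIGHT: [delta, juliet, delta]
i=0: L=juliet=BASE, R=delta -> take RIGHT -> delta
i=1: BASE=echo L=bravo R=juliet all differ -> CONFLICT
i=2: L=golf=BASE, R=delta -> take RIGHT -> delta

Answer: delta
<<<<<<< LEFT
bravo
=======
juliet
>>>>>>> RIGHT
delta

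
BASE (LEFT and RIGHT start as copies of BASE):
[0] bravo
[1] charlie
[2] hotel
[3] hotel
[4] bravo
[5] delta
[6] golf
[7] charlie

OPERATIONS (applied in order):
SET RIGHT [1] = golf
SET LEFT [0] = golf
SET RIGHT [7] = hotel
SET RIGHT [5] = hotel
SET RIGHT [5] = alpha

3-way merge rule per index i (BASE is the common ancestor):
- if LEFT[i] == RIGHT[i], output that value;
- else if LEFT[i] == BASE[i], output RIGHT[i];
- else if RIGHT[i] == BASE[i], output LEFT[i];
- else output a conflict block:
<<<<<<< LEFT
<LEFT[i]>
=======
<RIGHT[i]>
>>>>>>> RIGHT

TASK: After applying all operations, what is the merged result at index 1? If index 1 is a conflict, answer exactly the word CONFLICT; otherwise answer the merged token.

Final LEFT:  [golf, charlie, hotel, hotel, bravo, delta, golf, charlie]
Final RIGHT: [bravo, golf, hotel, hotel, bravo, alpha, golf, hotel]
i=0: L=golf, R=bravo=BASE -> take LEFT -> golf
i=1: L=charlie=BASE, R=golf -> take RIGHT -> golf
i=2: L=hotel R=hotel -> agree -> hotel
i=3: L=hotel R=hotel -> agree -> hotel
i=4: L=bravo R=bravo -> agree -> bravo
i=5: L=delta=BASE, R=alpha -> take RIGHT -> alpha
i=6: L=golf R=golf -> agree -> golf
i=7: L=charlie=BASE, R=hotel -> take RIGHT -> hotel
Index 1 -> golf

Answer: golf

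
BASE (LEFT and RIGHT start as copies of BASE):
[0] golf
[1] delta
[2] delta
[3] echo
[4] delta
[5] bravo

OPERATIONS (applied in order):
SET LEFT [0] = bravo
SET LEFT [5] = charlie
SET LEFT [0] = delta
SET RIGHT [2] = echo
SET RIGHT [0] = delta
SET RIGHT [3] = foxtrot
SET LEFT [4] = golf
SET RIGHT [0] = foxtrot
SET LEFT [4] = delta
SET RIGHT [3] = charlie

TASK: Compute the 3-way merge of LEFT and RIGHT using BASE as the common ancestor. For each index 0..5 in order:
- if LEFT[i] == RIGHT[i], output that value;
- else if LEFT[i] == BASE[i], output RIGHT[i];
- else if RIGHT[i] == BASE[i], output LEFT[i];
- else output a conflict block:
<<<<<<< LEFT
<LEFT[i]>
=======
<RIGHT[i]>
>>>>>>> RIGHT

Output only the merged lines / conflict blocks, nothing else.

Final LEFT:  [delta, delta, delta, echo, delta, charlie]
Final RIGHT: [foxtrot, delta, echo, charlie, delta, bravo]
i=0: BASE=golf L=delta R=foxtrot all differ -> CONFLICT
i=1: L=delta R=delta -> agree -> delta
i=2: L=delta=BASE, R=echo -> take RIGHT -> echo
i=3: L=echo=BASE, R=charlie -> take RIGHT -> charlie
i=4: L=delta R=delta -> agree -> delta
i=5: L=charlie, R=bravo=BASE -> take LEFT -> charlie

Answer: <<<<<<< LEFT
delta
=======
foxtrot
>>>>>>> RIGHT
delta
echo
charlie
delta
charlie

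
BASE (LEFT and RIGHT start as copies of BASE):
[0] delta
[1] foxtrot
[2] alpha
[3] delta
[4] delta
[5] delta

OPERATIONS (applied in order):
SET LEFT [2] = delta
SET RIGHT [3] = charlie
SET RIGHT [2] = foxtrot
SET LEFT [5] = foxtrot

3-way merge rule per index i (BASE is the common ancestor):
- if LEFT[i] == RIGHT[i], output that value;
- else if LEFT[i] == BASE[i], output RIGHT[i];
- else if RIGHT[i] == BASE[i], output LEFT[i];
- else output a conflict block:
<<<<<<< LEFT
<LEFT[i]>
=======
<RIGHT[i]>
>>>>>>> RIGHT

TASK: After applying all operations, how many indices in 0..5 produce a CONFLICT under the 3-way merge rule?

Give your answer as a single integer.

Answer: 1

Derivation:
Final LEFT:  [delta, foxtrot, delta, delta, delta, foxtrot]
Final RIGHT: [delta, foxtrot, foxtrot, charlie, delta, delta]
i=0: L=delta R=delta -> agree -> delta
i=1: L=foxtrot R=foxtrot -> agree -> foxtrot
i=2: BASE=alpha L=delta R=foxtrot all differ -> CONFLICT
i=3: L=delta=BASE, R=charlie -> take RIGHT -> charlie
i=4: L=delta R=delta -> agree -> delta
i=5: L=foxtrot, R=delta=BASE -> take LEFT -> foxtrot
Conflict count: 1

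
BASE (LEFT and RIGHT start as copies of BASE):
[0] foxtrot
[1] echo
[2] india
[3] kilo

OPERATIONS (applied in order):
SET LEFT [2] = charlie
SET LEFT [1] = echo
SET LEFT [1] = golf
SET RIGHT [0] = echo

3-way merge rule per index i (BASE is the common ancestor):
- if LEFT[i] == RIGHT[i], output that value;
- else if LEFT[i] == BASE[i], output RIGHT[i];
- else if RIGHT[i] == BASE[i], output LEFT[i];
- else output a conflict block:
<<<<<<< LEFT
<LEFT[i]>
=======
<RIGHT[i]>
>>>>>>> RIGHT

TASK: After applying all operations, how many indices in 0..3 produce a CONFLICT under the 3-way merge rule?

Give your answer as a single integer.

Final LEFT:  [foxtrot, golf, charlie, kilo]
Final RIGHT: [echo, echo, india, kilo]
i=0: L=foxtrot=BASE, R=echo -> take RIGHT -> echo
i=1: L=golf, R=echo=BASE -> take LEFT -> golf
i=2: L=charlie, R=india=BASE -> take LEFT -> charlie
i=3: L=kilo R=kilo -> agree -> kilo
Conflict count: 0

Answer: 0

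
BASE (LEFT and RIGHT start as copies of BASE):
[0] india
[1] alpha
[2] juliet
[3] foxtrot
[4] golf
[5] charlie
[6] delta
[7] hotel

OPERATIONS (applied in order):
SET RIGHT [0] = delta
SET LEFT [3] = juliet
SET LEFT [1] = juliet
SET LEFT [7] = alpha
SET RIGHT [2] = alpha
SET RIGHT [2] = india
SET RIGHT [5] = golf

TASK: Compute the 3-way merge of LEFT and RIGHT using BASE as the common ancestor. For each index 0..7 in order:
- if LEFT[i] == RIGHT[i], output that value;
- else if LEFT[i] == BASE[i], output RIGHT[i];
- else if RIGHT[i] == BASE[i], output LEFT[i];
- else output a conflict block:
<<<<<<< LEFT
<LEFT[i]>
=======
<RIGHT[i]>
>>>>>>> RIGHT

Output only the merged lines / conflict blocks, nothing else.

Answer: delta
juliet
india
juliet
golf
golf
delta
alpha

Derivation:
Final LEFT:  [india, juliet, juliet, juliet, golf, charlie, delta, alpha]
Final RIGHT: [delta, alpha, india, foxtrot, golf, golf, delta, hotel]
i=0: L=india=BASE, R=delta -> take RIGHT -> delta
i=1: L=juliet, R=alpha=BASE -> take LEFT -> juliet
i=2: L=juliet=BASE, R=india -> take RIGHT -> india
i=3: L=juliet, R=foxtrot=BASE -> take LEFT -> juliet
i=4: L=golf R=golf -> agree -> golf
i=5: L=charlie=BASE, R=golf -> take RIGHT -> golf
i=6: L=delta R=delta -> agree -> delta
i=7: L=alpha, R=hotel=BASE -> take LEFT -> alpha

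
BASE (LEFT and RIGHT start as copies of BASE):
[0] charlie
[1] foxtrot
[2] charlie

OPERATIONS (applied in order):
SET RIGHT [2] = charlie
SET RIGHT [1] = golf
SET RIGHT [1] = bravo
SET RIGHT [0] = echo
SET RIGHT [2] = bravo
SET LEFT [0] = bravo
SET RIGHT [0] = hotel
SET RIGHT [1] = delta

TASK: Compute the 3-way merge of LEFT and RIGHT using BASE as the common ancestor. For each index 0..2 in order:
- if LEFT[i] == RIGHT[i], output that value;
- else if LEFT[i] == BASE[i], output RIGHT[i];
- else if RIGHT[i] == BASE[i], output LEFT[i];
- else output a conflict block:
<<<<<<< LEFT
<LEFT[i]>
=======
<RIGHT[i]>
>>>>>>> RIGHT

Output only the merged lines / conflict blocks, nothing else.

Answer: <<<<<<< LEFT
bravo
=======
hotel
>>>>>>> RIGHT
delta
bravo

Derivation:
Final LEFT:  [bravo, foxtrot, charlie]
Final RIGHT: [hotel, delta, bravo]
i=0: BASE=charlie L=bravo R=hotel all differ -> CONFLICT
i=1: L=foxtrot=BASE, R=delta -> take RIGHT -> delta
i=2: L=charlie=BASE, R=bravo -> take RIGHT -> bravo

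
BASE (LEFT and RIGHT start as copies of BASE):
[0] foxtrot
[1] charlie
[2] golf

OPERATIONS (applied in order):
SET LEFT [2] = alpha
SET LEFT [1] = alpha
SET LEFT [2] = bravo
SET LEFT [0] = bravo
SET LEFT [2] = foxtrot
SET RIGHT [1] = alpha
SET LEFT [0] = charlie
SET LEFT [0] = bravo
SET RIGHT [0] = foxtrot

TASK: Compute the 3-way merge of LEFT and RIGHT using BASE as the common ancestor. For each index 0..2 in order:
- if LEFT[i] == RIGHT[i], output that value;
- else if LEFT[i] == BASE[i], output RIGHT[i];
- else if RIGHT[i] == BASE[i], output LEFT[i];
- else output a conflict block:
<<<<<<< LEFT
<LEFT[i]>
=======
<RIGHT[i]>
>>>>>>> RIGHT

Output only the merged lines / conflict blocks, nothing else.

Final LEFT:  [bravo, alpha, foxtrot]
Final RIGHT: [foxtrot, alpha, golf]
i=0: L=bravo, R=foxtrot=BASE -> take LEFT -> bravo
i=1: L=alpha R=alpha -> agree -> alpha
i=2: L=foxtrot, R=golf=BASE -> take LEFT -> foxtrot

Answer: bravo
alpha
foxtrot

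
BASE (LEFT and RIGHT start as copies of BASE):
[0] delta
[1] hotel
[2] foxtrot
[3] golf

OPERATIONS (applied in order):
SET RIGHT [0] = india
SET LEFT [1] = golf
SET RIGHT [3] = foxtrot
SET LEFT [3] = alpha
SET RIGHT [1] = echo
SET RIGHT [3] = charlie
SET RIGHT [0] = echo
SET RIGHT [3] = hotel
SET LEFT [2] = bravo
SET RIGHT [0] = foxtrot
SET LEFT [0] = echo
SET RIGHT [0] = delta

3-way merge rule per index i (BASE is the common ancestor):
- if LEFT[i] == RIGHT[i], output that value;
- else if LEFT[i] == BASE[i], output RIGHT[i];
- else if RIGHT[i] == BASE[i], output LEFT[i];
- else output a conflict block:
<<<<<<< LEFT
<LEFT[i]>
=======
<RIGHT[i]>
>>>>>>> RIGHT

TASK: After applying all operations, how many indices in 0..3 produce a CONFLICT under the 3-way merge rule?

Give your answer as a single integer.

Answer: 2

Derivation:
Final LEFT:  [echo, golf, bravo, alpha]
Final RIGHT: [delta, echo, foxtrot, hotel]
i=0: L=echo, R=delta=BASE -> take LEFT -> echo
i=1: BASE=hotel L=golf R=echo all differ -> CONFLICT
i=2: L=bravo, R=foxtrot=BASE -> take LEFT -> bravo
i=3: BASE=golf L=alpha R=hotel all differ -> CONFLICT
Conflict count: 2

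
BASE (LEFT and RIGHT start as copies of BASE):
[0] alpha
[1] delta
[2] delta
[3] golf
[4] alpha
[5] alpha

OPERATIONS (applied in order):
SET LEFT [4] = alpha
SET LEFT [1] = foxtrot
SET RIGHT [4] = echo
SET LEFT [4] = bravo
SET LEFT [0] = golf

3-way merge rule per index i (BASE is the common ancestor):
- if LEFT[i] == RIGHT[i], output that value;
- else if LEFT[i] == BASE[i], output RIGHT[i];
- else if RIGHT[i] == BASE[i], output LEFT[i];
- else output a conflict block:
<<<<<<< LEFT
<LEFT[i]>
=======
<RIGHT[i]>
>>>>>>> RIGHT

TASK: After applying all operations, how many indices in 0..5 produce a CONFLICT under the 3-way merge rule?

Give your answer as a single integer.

Answer: 1

Derivation:
Final LEFT:  [golf, foxtrot, delta, golf, bravo, alpha]
Final RIGHT: [alpha, delta, delta, golf, echo, alpha]
i=0: L=golf, R=alpha=BASE -> take LEFT -> golf
i=1: L=foxtrot, R=delta=BASE -> take LEFT -> foxtrot
i=2: L=delta R=delta -> agree -> delta
i=3: L=golf R=golf -> agree -> golf
i=4: BASE=alpha L=bravo R=echo all differ -> CONFLICT
i=5: L=alpha R=alpha -> agree -> alpha
Conflict count: 1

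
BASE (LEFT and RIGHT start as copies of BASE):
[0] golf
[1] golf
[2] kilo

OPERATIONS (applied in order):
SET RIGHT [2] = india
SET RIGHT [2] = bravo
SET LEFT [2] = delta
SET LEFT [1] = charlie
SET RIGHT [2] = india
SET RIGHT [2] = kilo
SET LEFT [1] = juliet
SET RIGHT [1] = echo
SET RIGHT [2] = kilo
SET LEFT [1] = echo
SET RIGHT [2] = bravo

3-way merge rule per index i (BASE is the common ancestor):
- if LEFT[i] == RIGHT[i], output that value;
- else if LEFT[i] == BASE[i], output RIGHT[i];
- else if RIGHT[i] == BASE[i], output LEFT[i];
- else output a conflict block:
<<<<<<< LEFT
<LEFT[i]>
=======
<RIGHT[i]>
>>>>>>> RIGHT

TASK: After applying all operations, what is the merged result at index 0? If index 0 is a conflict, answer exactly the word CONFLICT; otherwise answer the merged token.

Answer: golf

Derivation:
Final LEFT:  [golf, echo, delta]
Final RIGHT: [golf, echo, bravo]
i=0: L=golf R=golf -> agree -> golf
i=1: L=echo R=echo -> agree -> echo
i=2: BASE=kilo L=delta R=bravo all differ -> CONFLICT
Index 0 -> golf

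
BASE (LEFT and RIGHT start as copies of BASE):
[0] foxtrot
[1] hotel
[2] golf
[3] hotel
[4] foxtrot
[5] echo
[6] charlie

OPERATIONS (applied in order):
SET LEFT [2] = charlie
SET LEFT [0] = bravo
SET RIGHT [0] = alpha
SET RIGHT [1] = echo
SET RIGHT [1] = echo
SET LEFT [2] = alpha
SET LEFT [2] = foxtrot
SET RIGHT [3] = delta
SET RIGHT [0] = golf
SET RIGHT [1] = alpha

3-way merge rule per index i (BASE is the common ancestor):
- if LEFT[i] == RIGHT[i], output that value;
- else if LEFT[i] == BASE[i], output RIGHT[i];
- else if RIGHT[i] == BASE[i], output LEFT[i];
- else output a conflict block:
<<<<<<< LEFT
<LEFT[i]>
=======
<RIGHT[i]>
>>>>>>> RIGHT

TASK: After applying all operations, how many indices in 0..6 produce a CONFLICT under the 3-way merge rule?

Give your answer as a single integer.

Answer: 1

Derivation:
Final LEFT:  [bravo, hotel, foxtrot, hotel, foxtrot, echo, charlie]
Final RIGHT: [golf, alpha, golf, delta, foxtrot, echo, charlie]
i=0: BASE=foxtrot L=bravo R=golf all differ -> CONFLICT
i=1: L=hotel=BASE, R=alpha -> take RIGHT -> alpha
i=2: L=foxtrot, R=golf=BASE -> take LEFT -> foxtrot
i=3: L=hotel=BASE, R=delta -> take RIGHT -> delta
i=4: L=foxtrot R=foxtrot -> agree -> foxtrot
i=5: L=echo R=echo -> agree -> echo
i=6: L=charlie R=charlie -> agree -> charlie
Conflict count: 1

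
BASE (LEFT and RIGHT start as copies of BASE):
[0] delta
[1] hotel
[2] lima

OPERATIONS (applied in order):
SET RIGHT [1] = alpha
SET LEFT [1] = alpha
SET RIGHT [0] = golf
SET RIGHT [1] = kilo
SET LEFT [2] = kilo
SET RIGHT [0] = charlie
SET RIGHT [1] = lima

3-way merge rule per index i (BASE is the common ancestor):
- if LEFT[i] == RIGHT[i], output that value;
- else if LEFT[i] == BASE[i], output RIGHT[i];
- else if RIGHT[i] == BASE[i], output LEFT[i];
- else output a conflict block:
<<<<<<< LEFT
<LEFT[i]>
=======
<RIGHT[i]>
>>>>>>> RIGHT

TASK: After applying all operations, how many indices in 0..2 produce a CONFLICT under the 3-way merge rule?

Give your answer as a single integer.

Answer: 1

Derivation:
Final LEFT:  [delta, alpha, kilo]
Final RIGHT: [charlie, lima, lima]
i=0: L=delta=BASE, R=charlie -> take RIGHT -> charlie
i=1: BASE=hotel L=alpha R=lima all differ -> CONFLICT
i=2: L=kilo, R=lima=BASE -> take LEFT -> kilo
Conflict count: 1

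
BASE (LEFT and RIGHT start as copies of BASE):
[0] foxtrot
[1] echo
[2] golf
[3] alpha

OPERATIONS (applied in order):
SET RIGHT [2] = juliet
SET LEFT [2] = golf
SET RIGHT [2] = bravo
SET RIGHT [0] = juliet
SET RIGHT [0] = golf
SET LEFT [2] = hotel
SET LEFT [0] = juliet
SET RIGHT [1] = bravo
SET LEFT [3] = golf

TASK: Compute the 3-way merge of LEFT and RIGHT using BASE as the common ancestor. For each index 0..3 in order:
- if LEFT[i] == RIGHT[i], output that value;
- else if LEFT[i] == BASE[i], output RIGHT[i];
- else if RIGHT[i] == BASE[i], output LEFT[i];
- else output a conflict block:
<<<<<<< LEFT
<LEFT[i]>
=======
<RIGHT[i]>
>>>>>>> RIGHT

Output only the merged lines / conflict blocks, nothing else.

Final LEFT:  [juliet, echo, hotel, golf]
Final RIGHT: [golf, bravo, bravo, alpha]
i=0: BASE=foxtrot L=juliet R=golf all differ -> CONFLICT
i=1: L=echo=BASE, R=bravo -> take RIGHT -> bravo
i=2: BASE=golf L=hotel R=bravo all differ -> CONFLICT
i=3: L=golf, R=alpha=BASE -> take LEFT -> golf

Answer: <<<<<<< LEFT
juliet
=======
golf
>>>>>>> RIGHT
bravo
<<<<<<< LEFT
hotel
=======
bravo
>>>>>>> RIGHT
golf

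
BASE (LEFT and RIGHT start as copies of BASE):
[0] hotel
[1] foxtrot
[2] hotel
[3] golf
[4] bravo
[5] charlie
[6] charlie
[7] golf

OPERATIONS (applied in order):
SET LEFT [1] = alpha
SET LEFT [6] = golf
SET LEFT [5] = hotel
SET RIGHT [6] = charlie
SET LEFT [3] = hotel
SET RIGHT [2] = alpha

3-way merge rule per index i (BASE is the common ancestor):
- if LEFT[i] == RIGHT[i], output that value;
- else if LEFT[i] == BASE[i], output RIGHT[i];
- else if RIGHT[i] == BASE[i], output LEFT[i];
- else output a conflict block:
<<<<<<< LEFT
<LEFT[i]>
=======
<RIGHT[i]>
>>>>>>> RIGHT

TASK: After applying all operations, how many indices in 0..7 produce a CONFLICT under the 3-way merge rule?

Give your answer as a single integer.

Answer: 0

Derivation:
Final LEFT:  [hotel, alpha, hotel, hotel, bravo, hotel, golf, golf]
Final RIGHT: [hotel, foxtrot, alpha, golf, bravo, charlie, charlie, golf]
i=0: L=hotel R=hotel -> agree -> hotel
i=1: L=alpha, R=foxtrot=BASE -> take LEFT -> alpha
i=2: L=hotel=BASE, R=alpha -> take RIGHT -> alpha
i=3: L=hotel, R=golf=BASE -> take LEFT -> hotel
i=4: L=bravo R=bravo -> agree -> bravo
i=5: L=hotel, R=charlie=BASE -> take LEFT -> hotel
i=6: L=golf, R=charlie=BASE -> take LEFT -> golf
i=7: L=golf R=golf -> agree -> golf
Conflict count: 0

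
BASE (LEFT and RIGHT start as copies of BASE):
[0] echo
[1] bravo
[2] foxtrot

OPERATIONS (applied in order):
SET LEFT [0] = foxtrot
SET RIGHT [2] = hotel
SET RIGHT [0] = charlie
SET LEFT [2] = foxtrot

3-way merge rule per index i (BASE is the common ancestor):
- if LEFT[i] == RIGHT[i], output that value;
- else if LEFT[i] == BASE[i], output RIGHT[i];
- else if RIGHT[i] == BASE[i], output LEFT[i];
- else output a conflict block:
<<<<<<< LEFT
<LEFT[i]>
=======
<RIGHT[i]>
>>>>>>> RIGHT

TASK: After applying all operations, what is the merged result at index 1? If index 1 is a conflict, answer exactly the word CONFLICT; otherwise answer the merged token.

Answer: bravo

Derivation:
Final LEFT:  [foxtrot, bravo, foxtrot]
Final RIGHT: [charlie, bravo, hotel]
i=0: BASE=echo L=foxtrot R=charlie all differ -> CONFLICT
i=1: L=bravo R=bravo -> agree -> bravo
i=2: L=foxtrot=BASE, R=hotel -> take RIGHT -> hotel
Index 1 -> bravo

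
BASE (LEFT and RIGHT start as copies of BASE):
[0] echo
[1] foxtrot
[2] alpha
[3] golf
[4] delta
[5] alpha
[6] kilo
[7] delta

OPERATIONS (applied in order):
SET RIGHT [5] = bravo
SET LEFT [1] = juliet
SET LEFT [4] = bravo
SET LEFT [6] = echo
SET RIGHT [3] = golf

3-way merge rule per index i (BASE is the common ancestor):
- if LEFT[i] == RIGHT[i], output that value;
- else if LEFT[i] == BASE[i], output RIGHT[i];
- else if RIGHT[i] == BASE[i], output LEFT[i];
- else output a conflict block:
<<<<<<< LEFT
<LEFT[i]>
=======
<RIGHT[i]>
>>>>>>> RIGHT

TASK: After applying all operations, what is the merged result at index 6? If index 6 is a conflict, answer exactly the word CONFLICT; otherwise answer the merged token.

Answer: echo

Derivation:
Final LEFT:  [echo, juliet, alpha, golf, bravo, alpha, echo, delta]
Final RIGHT: [echo, foxtrot, alpha, golf, delta, bravo, kilo, delta]
i=0: L=echo R=echo -> agree -> echo
i=1: L=juliet, R=foxtrot=BASE -> take LEFT -> juliet
i=2: L=alpha R=alpha -> agree -> alpha
i=3: L=golf R=golf -> agree -> golf
i=4: L=bravo, R=delta=BASE -> take LEFT -> bravo
i=5: L=alpha=BASE, R=bravo -> take RIGHT -> bravo
i=6: L=echo, R=kilo=BASE -> take LEFT -> echo
i=7: L=delta R=delta -> agree -> delta
Index 6 -> echo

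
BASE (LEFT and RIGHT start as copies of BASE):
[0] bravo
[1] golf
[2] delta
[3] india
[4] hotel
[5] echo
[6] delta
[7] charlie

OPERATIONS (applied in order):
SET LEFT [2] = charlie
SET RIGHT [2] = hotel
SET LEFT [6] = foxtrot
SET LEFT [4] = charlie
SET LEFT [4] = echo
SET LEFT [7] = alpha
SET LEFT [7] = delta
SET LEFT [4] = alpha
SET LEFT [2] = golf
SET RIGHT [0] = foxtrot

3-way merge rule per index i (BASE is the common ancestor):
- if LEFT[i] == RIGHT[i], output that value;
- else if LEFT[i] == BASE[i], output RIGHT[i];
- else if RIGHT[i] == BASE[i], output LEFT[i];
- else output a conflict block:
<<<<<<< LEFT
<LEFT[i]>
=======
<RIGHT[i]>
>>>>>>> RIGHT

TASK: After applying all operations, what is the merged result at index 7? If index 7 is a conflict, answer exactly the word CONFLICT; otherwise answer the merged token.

Final LEFT:  [bravo, golf, golf, india, alpha, echo, foxtrot, delta]
Final RIGHT: [foxtrot, golf, hotel, india, hotel, echo, delta, charlie]
i=0: L=bravo=BASE, R=foxtrot -> take RIGHT -> foxtrot
i=1: L=golf R=golf -> agree -> golf
i=2: BASE=delta L=golf R=hotel all differ -> CONFLICT
i=3: L=india R=india -> agree -> india
i=4: L=alpha, R=hotel=BASE -> take LEFT -> alpha
i=5: L=echo R=echo -> agree -> echo
i=6: L=foxtrot, R=delta=BASE -> take LEFT -> foxtrot
i=7: L=delta, R=charlie=BASE -> take LEFT -> delta
Index 7 -> delta

Answer: delta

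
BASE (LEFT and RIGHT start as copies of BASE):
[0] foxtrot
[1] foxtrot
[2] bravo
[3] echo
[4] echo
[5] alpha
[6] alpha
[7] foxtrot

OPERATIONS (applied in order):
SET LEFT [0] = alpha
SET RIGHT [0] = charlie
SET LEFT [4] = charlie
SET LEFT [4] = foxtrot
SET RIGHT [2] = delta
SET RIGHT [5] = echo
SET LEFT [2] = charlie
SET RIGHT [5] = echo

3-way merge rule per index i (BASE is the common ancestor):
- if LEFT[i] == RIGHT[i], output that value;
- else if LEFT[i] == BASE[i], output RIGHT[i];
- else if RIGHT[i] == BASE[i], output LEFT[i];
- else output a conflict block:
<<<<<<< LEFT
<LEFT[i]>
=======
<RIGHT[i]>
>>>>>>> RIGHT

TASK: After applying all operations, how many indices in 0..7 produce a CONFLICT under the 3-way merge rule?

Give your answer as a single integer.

Final LEFT:  [alpha, foxtrot, charlie, echo, foxtrot, alpha, alpha, foxtrot]
Final RIGHT: [charlie, foxtrot, delta, echo, echo, echo, alpha, foxtrot]
i=0: BASE=foxtrot L=alpha R=charlie all differ -> CONFLICT
i=1: L=foxtrot R=foxtrot -> agree -> foxtrot
i=2: BASE=bravo L=charlie R=delta all differ -> CONFLICT
i=3: L=echo R=echo -> agree -> echo
i=4: L=foxtrot, R=echo=BASE -> take LEFT -> foxtrot
i=5: L=alpha=BASE, R=echo -> take RIGHT -> echo
i=6: L=alpha R=alpha -> agree -> alpha
i=7: L=foxtrot R=foxtrot -> agree -> foxtrot
Conflict count: 2

Answer: 2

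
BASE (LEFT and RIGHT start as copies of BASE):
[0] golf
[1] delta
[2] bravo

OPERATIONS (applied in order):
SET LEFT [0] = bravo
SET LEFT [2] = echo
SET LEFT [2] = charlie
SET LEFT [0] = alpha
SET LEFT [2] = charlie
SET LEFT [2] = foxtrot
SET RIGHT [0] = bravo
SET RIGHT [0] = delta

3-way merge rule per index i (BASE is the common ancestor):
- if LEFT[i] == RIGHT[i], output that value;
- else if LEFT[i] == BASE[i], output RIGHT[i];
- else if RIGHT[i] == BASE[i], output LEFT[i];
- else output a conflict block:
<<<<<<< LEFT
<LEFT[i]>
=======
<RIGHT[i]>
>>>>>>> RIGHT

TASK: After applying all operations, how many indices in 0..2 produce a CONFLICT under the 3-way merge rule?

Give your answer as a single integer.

Final LEFT:  [alpha, delta, foxtrot]
Final RIGHT: [delta, delta, bravo]
i=0: BASE=golf L=alpha R=delta all differ -> CONFLICT
i=1: L=delta R=delta -> agree -> delta
i=2: L=foxtrot, R=bravo=BASE -> take LEFT -> foxtrot
Conflict count: 1

Answer: 1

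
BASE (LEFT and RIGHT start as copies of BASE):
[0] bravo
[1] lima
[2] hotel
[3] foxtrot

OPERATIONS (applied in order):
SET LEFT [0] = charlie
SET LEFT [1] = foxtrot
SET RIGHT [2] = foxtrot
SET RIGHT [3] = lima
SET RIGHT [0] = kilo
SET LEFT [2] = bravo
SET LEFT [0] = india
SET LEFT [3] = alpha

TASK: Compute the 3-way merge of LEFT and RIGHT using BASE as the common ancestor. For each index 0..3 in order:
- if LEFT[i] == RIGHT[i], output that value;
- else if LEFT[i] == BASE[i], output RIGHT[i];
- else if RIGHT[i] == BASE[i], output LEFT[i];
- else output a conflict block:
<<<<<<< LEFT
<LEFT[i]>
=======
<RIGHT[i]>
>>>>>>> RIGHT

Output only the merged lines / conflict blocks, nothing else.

Final LEFT:  [india, foxtrot, bravo, alpha]
Final RIGHT: [kilo, lima, foxtrot, lima]
i=0: BASE=bravo L=india R=kilo all differ -> CONFLICT
i=1: L=foxtrot, R=lima=BASE -> take LEFT -> foxtrot
i=2: BASE=hotel L=bravo R=foxtrot all differ -> CONFLICT
i=3: BASE=foxtrot L=alpha R=lima all differ -> CONFLICT

Answer: <<<<<<< LEFT
india
=======
kilo
>>>>>>> RIGHT
foxtrot
<<<<<<< LEFT
bravo
=======
foxtrot
>>>>>>> RIGHT
<<<<<<< LEFT
alpha
=======
lima
>>>>>>> RIGHT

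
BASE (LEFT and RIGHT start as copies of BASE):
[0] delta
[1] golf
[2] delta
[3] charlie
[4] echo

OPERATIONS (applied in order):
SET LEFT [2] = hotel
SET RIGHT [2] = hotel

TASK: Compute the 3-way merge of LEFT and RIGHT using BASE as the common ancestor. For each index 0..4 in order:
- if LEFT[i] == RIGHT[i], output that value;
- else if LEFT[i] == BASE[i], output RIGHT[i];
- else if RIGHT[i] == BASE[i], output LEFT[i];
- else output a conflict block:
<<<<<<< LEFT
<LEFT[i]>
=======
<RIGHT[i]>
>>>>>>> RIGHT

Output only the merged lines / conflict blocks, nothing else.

Answer: delta
golf
hotel
charlie
echo

Derivation:
Final LEFT:  [delta, golf, hotel, charlie, echo]
Final RIGHT: [delta, golf, hotel, charlie, echo]
i=0: L=delta R=delta -> agree -> delta
i=1: L=golf R=golf -> agree -> golf
i=2: L=hotel R=hotel -> agree -> hotel
i=3: L=charlie R=charlie -> agree -> charlie
i=4: L=echo R=echo -> agree -> echo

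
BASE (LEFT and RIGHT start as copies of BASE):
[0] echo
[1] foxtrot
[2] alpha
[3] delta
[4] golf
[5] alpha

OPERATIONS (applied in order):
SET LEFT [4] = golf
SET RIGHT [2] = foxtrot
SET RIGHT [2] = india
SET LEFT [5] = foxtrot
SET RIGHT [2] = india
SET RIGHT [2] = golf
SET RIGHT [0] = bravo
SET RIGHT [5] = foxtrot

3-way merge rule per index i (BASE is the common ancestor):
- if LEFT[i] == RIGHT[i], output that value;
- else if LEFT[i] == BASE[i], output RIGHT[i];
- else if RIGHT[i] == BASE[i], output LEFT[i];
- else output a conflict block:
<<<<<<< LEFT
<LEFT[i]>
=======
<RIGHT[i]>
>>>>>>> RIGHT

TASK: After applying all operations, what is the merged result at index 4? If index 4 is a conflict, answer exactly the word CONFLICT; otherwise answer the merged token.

Answer: golf

Derivation:
Final LEFT:  [echo, foxtrot, alpha, delta, golf, foxtrot]
Final RIGHT: [bravo, foxtrot, golf, delta, golf, foxtrot]
i=0: L=echo=BASE, R=bravo -> take RIGHT -> bravo
i=1: L=foxtrot R=foxtrot -> agree -> foxtrot
i=2: L=alpha=BASE, R=golf -> take RIGHT -> golf
i=3: L=delta R=delta -> agree -> delta
i=4: L=golf R=golf -> agree -> golf
i=5: L=foxtrot R=foxtrot -> agree -> foxtrot
Index 4 -> golf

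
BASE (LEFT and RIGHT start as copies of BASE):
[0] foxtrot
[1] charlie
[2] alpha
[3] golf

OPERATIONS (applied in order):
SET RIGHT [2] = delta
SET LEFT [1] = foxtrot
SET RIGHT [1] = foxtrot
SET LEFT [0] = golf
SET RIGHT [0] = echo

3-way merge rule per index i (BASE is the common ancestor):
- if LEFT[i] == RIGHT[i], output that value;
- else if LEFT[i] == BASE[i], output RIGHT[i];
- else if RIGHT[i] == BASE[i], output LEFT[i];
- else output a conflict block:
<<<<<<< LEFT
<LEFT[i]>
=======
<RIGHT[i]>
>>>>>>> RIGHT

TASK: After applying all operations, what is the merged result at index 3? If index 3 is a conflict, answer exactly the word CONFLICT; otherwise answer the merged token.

Final LEFT:  [golf, foxtrot, alpha, golf]
Final RIGHT: [echo, foxtrot, delta, golf]
i=0: BASE=foxtrot L=golf R=echo all differ -> CONFLICT
i=1: L=foxtrot R=foxtrot -> agree -> foxtrot
i=2: L=alpha=BASE, R=delta -> take RIGHT -> delta
i=3: L=golf R=golf -> agree -> golf
Index 3 -> golf

Answer: golf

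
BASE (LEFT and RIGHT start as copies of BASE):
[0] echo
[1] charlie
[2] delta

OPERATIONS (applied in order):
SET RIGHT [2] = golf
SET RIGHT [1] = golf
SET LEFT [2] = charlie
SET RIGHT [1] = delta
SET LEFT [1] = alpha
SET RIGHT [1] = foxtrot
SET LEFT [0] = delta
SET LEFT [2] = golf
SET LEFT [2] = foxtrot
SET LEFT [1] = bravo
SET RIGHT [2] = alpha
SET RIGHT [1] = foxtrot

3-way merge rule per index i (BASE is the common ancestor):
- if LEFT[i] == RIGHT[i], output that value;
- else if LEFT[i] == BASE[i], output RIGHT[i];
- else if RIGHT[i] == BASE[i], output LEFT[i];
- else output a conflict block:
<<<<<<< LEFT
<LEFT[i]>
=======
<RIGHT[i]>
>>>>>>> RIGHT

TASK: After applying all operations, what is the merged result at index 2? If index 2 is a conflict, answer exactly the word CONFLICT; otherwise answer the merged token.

Answer: CONFLICT

Derivation:
Final LEFT:  [delta, bravo, foxtrot]
Final RIGHT: [echo, foxtrot, alpha]
i=0: L=delta, R=echo=BASE -> take LEFT -> delta
i=1: BASE=charlie L=bravo R=foxtrot all differ -> CONFLICT
i=2: BASE=delta L=foxtrot R=alpha all differ -> CONFLICT
Index 2 -> CONFLICT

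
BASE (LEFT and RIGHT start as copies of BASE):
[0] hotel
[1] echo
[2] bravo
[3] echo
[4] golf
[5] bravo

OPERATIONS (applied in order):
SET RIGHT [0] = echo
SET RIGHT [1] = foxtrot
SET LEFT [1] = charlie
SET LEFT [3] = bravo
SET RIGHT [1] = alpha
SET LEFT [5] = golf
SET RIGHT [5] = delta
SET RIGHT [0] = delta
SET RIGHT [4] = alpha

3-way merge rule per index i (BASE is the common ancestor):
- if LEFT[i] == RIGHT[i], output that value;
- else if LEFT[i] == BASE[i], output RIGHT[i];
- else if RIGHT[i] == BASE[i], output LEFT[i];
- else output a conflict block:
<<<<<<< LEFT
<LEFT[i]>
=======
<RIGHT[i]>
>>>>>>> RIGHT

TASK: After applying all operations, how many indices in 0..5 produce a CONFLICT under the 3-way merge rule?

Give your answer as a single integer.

Final LEFT:  [hotel, charlie, bravo, bravo, golf, golf]
Final RIGHT: [delta, alpha, bravo, echo, alpha, delta]
i=0: L=hotel=BASE, R=delta -> take RIGHT -> delta
i=1: BASE=echo L=charlie R=alpha all differ -> CONFLICT
i=2: L=bravo R=bravo -> agree -> bravo
i=3: L=bravo, R=echo=BASE -> take LEFT -> bravo
i=4: L=golf=BASE, R=alpha -> take RIGHT -> alpha
i=5: BASE=bravo L=golf R=delta all differ -> CONFLICT
Conflict count: 2

Answer: 2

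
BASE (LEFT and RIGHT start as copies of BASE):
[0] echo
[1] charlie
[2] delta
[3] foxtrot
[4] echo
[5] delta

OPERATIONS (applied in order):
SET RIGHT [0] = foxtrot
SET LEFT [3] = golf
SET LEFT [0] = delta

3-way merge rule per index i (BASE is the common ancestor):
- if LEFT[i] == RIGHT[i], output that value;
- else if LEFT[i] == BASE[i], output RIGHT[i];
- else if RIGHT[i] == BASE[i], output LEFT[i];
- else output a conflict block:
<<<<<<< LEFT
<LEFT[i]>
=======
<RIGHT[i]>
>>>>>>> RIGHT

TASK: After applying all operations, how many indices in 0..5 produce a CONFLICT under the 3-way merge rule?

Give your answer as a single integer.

Final LEFT:  [delta, charlie, delta, golf, echo, delta]
Final RIGHT: [foxtrot, charlie, delta, foxtrot, echo, delta]
i=0: BASE=echo L=delta R=foxtrot all differ -> CONFLICT
i=1: L=charlie R=charlie -> agree -> charlie
i=2: L=delta R=delta -> agree -> delta
i=3: L=golf, R=foxtrot=BASE -> take LEFT -> golf
i=4: L=echo R=echo -> agree -> echo
i=5: L=delta R=delta -> agree -> delta
Conflict count: 1

Answer: 1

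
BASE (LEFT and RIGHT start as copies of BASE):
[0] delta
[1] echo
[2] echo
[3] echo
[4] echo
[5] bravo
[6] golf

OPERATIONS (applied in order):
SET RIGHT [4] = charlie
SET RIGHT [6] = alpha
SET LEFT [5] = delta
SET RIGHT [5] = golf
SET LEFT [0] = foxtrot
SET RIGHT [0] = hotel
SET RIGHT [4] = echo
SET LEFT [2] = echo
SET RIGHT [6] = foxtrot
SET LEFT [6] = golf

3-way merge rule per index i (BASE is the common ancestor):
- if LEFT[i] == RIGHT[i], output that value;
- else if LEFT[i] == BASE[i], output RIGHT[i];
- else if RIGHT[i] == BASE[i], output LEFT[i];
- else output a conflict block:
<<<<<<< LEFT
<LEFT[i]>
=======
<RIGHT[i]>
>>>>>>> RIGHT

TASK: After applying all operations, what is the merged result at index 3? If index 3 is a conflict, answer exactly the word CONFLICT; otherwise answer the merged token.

Final LEFT:  [foxtrot, echo, echo, echo, echo, delta, golf]
Final RIGHT: [hotel, echo, echo, echo, echo, golf, foxtrot]
i=0: BASE=delta L=foxtrot R=hotel all differ -> CONFLICT
i=1: L=echo R=echo -> agree -> echo
i=2: L=echo R=echo -> agree -> echo
i=3: L=echo R=echo -> agree -> echo
i=4: L=echo R=echo -> agree -> echo
i=5: BASE=bravo L=delta R=golf all differ -> CONFLICT
i=6: L=golf=BASE, R=foxtrot -> take RIGHT -> foxtrot
Index 3 -> echo

Answer: echo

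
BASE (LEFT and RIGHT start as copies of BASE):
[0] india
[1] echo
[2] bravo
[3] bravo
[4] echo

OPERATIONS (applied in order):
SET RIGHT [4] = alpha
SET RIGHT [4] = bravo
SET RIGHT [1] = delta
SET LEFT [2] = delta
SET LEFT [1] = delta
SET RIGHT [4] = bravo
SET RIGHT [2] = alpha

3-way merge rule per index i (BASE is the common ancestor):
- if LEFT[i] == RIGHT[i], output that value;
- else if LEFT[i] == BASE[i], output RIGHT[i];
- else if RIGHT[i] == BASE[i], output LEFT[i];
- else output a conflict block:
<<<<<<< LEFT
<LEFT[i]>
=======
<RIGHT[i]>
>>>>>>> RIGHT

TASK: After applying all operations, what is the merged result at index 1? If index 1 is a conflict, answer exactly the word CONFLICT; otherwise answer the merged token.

Answer: delta

Derivation:
Final LEFT:  [india, delta, delta, bravo, echo]
Final RIGHT: [india, delta, alpha, bravo, bravo]
i=0: L=india R=india -> agree -> india
i=1: L=delta R=delta -> agree -> delta
i=2: BASE=bravo L=delta R=alpha all differ -> CONFLICT
i=3: L=bravo R=bravo -> agree -> bravo
i=4: L=echo=BASE, R=bravo -> take RIGHT -> bravo
Index 1 -> delta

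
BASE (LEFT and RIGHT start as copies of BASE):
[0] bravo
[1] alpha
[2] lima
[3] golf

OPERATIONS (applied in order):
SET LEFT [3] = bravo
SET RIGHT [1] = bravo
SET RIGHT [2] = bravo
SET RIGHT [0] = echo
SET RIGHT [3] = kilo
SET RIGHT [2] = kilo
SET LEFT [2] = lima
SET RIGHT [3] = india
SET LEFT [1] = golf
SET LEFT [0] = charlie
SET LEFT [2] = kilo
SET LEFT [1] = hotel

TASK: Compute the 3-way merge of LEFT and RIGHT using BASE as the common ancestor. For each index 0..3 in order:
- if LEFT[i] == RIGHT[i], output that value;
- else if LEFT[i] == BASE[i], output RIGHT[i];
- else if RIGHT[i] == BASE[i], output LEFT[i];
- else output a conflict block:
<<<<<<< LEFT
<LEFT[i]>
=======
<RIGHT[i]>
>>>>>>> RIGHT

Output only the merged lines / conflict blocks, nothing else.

Answer: <<<<<<< LEFT
charlie
=======
echo
>>>>>>> RIGHT
<<<<<<< LEFT
hotel
=======
bravo
>>>>>>> RIGHT
kilo
<<<<<<< LEFT
bravo
=======
india
>>>>>>> RIGHT

Derivation:
Final LEFT:  [charlie, hotel, kilo, bravo]
Final RIGHT: [echo, bravo, kilo, india]
i=0: BASE=bravo L=charlie R=echo all differ -> CONFLICT
i=1: BASE=alpha L=hotel R=bravo all differ -> CONFLICT
i=2: L=kilo R=kilo -> agree -> kilo
i=3: BASE=golf L=bravo R=india all differ -> CONFLICT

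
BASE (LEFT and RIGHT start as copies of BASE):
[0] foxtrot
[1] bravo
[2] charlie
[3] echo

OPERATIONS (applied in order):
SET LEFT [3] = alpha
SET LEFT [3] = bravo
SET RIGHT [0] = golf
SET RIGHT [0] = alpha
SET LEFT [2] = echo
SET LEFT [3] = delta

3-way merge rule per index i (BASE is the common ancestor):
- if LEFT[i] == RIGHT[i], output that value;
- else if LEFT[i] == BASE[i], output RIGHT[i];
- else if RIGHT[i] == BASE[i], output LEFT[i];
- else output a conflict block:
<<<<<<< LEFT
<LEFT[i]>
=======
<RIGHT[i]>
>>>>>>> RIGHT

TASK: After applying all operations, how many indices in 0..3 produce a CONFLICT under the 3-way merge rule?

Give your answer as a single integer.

Final LEFT:  [foxtrot, bravo, echo, delta]
Final RIGHT: [alpha, bravo, charlie, echo]
i=0: L=foxtrot=BASE, R=alpha -> take RIGHT -> alpha
i=1: L=bravo R=bravo -> agree -> bravo
i=2: L=echo, R=charlie=BASE -> take LEFT -> echo
i=3: L=delta, R=echo=BASE -> take LEFT -> delta
Conflict count: 0

Answer: 0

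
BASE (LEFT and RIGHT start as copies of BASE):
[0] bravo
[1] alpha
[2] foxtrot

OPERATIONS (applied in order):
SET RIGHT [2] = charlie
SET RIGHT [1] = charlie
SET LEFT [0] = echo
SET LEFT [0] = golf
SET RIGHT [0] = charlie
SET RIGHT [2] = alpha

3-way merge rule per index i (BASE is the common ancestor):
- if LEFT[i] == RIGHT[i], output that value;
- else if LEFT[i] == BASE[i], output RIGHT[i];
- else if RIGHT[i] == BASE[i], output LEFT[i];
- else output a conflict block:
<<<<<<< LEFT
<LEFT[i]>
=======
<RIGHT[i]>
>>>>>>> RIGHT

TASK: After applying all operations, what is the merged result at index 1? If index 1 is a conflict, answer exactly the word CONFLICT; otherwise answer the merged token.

Final LEFT:  [golf, alpha, foxtrot]
Final RIGHT: [charlie, charlie, alpha]
i=0: BASE=bravo L=golf R=charlie all differ -> CONFLICT
i=1: L=alpha=BASE, R=charlie -> take RIGHT -> charlie
i=2: L=foxtrot=BASE, R=alpha -> take RIGHT -> alpha
Index 1 -> charlie

Answer: charlie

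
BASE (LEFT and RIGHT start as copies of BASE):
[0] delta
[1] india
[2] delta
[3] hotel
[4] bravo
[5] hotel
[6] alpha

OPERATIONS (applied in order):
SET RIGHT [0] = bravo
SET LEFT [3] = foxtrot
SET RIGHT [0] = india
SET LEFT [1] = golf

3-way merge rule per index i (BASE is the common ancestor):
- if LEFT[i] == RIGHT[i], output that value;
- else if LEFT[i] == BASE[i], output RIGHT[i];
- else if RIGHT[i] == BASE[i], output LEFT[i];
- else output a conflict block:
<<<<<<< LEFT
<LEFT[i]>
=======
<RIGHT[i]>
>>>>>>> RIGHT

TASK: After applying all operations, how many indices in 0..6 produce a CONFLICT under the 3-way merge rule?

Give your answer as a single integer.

Final LEFT:  [delta, golf, delta, foxtrot, bravo, hotel, alpha]
Final RIGHT: [india, india, delta, hotel, bravo, hotel, alpha]
i=0: L=delta=BASE, R=india -> take RIGHT -> india
i=1: L=golf, R=india=BASE -> take LEFT -> golf
i=2: L=delta R=delta -> agree -> delta
i=3: L=foxtrot, R=hotel=BASE -> take LEFT -> foxtrot
i=4: L=bravo R=bravo -> agree -> bravo
i=5: L=hotel R=hotel -> agree -> hotel
i=6: L=alpha R=alpha -> agree -> alpha
Conflict count: 0

Answer: 0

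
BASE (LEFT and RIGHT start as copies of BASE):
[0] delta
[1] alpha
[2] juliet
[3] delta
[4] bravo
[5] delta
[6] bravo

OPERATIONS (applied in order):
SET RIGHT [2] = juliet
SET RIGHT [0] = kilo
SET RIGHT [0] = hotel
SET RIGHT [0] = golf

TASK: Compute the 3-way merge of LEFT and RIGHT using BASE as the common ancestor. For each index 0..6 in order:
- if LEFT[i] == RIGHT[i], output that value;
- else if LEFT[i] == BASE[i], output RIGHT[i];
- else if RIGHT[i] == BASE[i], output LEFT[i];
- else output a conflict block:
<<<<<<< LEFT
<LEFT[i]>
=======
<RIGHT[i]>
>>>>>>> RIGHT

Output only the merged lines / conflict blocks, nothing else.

Answer: golf
alpha
juliet
delta
bravo
delta
bravo

Derivation:
Final LEFT:  [delta, alpha, juliet, delta, bravo, delta, bravo]
Final RIGHT: [golf, alpha, juliet, delta, bravo, delta, bravo]
i=0: L=delta=BASE, R=golf -> take RIGHT -> golf
i=1: L=alpha R=alpha -> agree -> alpha
i=2: L=juliet R=juliet -> agree -> juliet
i=3: L=delta R=delta -> agree -> delta
i=4: L=bravo R=bravo -> agree -> bravo
i=5: L=delta R=delta -> agree -> delta
i=6: L=bravo R=bravo -> agree -> bravo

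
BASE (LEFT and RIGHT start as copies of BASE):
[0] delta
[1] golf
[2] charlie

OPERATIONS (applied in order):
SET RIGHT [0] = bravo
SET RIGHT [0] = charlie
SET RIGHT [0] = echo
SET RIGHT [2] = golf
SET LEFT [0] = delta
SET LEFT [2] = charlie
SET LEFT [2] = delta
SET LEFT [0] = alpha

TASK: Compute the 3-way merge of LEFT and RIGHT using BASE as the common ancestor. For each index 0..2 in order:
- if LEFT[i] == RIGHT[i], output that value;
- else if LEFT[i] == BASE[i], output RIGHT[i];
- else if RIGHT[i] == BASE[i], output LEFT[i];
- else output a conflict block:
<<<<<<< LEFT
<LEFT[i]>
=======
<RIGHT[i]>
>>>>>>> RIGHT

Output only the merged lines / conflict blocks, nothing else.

Final LEFT:  [alpha, golf, delta]
Final RIGHT: [echo, golf, golf]
i=0: BASE=delta L=alpha R=echo all differ -> CONFLICT
i=1: L=golf R=golf -> agree -> golf
i=2: BASE=charlie L=delta R=golf all differ -> CONFLICT

Answer: <<<<<<< LEFT
alpha
=======
echo
>>>>>>> RIGHT
golf
<<<<<<< LEFT
delta
=======
golf
>>>>>>> RIGHT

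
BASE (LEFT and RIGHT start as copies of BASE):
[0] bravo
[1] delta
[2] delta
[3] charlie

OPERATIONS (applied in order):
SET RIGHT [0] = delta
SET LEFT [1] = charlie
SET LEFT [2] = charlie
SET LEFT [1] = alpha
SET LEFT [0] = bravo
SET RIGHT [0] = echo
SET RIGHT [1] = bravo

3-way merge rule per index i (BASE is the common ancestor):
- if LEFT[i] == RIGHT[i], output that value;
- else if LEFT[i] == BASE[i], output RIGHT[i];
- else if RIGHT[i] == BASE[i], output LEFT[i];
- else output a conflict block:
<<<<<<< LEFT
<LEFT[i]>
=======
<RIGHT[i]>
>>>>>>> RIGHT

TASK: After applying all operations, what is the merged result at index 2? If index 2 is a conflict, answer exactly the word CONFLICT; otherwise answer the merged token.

Answer: charlie

Derivation:
Final LEFT:  [bravo, alpha, charlie, charlie]
Final RIGHT: [echo, bravo, delta, charlie]
i=0: L=bravo=BASE, R=echo -> take RIGHT -> echo
i=1: BASE=delta L=alpha R=bravo all differ -> CONFLICT
i=2: L=charlie, R=delta=BASE -> take LEFT -> charlie
i=3: L=charlie R=charlie -> agree -> charlie
Index 2 -> charlie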